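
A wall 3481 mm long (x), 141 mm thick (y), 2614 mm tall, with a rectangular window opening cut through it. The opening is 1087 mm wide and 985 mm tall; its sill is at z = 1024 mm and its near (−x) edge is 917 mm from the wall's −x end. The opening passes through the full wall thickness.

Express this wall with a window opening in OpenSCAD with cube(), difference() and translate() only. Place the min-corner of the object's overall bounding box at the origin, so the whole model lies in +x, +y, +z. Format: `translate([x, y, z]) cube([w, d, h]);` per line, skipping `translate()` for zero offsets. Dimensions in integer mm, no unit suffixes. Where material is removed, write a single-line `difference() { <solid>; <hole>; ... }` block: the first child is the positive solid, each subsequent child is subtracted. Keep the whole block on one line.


difference() { cube([3481, 141, 2614]); translate([917, 0, 1024]) cube([1087, 141, 985]); }


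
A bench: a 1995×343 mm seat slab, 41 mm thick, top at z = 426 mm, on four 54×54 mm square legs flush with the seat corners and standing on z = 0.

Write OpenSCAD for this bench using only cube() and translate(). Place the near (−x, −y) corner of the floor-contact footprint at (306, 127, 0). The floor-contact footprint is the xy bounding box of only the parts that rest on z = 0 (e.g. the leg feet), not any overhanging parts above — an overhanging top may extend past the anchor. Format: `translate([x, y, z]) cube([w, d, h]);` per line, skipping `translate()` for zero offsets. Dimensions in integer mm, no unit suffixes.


translate([306, 127, 385]) cube([1995, 343, 41]);
translate([306, 127, 0]) cube([54, 54, 385]);
translate([306, 416, 0]) cube([54, 54, 385]);
translate([2247, 127, 0]) cube([54, 54, 385]);
translate([2247, 416, 0]) cube([54, 54, 385]);


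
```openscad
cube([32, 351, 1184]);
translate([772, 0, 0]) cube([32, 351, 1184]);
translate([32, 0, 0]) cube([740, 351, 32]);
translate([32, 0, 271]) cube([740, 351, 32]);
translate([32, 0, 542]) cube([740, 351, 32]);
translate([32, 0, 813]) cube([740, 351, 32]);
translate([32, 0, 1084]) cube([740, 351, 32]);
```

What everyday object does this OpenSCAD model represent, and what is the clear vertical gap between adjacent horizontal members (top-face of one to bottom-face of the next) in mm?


A bookshelf. The clear shelf gap is 239 mm.

Two tall side panels with 5 horizontal boards between them — a bookshelf. The first two shelf undersides are at z = 0 and z = 271; with shelf thickness 32, the clear gap is 271 − 0 − 32 = 239 mm.


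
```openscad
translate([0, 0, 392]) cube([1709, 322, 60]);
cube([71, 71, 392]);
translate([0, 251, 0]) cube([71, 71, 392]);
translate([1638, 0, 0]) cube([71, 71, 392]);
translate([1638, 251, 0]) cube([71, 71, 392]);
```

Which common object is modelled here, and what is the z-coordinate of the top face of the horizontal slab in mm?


A bench. The seat-top height is 452 mm.

A long slab on four corner posts — a bench. The slab sits at z = 392 with thickness 60, so the top is 392 + 60 = 452 mm.


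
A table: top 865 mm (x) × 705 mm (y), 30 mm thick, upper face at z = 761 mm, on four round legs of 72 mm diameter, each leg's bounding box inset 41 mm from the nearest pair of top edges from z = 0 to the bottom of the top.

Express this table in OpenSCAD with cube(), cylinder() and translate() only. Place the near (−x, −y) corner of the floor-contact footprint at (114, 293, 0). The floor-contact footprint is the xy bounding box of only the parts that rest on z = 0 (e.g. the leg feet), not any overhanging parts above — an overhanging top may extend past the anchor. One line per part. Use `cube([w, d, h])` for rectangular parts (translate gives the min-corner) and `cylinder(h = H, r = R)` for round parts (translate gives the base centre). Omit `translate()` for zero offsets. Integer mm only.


// leg_h = 761 - 30 = 731
translate([73, 252, 731]) cube([865, 705, 30]);
translate([150, 329, 0]) cylinder(h = 731, r = 36);
translate([861, 329, 0]) cylinder(h = 731, r = 36);
translate([150, 880, 0]) cylinder(h = 731, r = 36);
translate([861, 880, 0]) cylinder(h = 731, r = 36);


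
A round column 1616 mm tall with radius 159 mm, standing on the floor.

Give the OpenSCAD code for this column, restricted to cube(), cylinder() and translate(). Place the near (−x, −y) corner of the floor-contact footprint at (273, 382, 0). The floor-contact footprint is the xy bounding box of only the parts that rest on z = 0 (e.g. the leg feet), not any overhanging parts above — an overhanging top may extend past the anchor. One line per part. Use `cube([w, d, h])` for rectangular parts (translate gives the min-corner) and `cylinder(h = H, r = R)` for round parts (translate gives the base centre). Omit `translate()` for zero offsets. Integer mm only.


translate([432, 541, 0]) cylinder(h = 1616, r = 159);


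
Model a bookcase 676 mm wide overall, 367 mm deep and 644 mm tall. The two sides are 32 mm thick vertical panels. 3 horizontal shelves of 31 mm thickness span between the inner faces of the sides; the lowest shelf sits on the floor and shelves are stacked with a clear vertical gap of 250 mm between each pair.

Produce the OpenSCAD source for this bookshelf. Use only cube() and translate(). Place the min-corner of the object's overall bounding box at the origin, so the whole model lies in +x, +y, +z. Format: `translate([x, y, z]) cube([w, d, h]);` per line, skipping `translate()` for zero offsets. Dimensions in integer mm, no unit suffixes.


cube([32, 367, 644]);
translate([644, 0, 0]) cube([32, 367, 644]);
translate([32, 0, 0]) cube([612, 367, 31]);
translate([32, 0, 281]) cube([612, 367, 31]);
translate([32, 0, 562]) cube([612, 367, 31]);


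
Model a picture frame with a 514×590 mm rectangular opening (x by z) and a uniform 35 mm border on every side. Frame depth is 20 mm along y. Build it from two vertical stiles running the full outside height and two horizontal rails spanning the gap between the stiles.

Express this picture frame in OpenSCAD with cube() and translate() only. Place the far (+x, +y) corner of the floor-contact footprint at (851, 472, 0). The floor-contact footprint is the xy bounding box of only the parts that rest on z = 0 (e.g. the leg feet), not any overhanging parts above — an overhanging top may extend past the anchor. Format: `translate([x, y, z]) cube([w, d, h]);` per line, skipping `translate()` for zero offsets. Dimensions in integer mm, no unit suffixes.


translate([267, 452, 0]) cube([35, 20, 660]);
translate([816, 452, 0]) cube([35, 20, 660]);
translate([302, 452, 0]) cube([514, 20, 35]);
translate([302, 452, 625]) cube([514, 20, 35]);


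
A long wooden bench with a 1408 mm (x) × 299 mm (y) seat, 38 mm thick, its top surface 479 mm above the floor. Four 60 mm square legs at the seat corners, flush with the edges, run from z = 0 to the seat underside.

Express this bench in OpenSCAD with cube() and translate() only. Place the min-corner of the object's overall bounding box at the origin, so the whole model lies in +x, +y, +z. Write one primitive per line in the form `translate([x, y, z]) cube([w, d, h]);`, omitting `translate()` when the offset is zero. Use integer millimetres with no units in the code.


// leg_h = 479 − 38 = 441
translate([0, 0, 441]) cube([1408, 299, 38]);
cube([60, 60, 441]);
translate([0, 239, 0]) cube([60, 60, 441]);
translate([1348, 0, 0]) cube([60, 60, 441]);
translate([1348, 239, 0]) cube([60, 60, 441]);


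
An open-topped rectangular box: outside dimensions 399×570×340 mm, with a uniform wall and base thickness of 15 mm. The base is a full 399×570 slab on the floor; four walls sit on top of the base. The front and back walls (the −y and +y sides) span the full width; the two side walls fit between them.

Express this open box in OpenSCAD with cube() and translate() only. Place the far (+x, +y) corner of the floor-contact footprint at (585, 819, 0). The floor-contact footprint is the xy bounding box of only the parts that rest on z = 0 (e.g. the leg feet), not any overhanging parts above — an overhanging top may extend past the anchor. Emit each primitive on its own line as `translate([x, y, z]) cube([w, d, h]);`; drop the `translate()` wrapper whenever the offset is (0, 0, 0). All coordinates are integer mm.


translate([186, 249, 0]) cube([399, 570, 15]);
translate([186, 249, 15]) cube([399, 15, 325]);
translate([186, 804, 15]) cube([399, 15, 325]);
translate([186, 264, 15]) cube([15, 540, 325]);
translate([570, 264, 15]) cube([15, 540, 325]);


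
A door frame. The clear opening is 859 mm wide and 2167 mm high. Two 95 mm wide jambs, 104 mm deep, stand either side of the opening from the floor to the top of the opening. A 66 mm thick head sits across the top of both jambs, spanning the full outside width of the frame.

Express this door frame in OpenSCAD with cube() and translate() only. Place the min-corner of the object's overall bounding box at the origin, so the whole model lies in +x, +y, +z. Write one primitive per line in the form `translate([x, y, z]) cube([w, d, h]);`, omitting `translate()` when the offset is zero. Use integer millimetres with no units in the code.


cube([95, 104, 2167]);
translate([954, 0, 0]) cube([95, 104, 2167]);
translate([0, 0, 2167]) cube([1049, 104, 66]);


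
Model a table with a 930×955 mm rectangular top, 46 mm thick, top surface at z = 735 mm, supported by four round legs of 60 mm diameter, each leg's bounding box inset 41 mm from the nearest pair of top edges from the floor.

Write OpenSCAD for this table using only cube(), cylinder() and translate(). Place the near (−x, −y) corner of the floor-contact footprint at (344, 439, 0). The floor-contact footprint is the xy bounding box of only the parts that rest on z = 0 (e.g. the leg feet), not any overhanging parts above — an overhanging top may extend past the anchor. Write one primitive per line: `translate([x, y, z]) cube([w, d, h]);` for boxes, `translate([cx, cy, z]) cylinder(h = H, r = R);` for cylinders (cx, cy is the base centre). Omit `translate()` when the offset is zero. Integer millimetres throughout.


translate([303, 398, 689]) cube([930, 955, 46]);
translate([374, 469, 0]) cylinder(h = 689, r = 30);
translate([1162, 469, 0]) cylinder(h = 689, r = 30);
translate([374, 1282, 0]) cylinder(h = 689, r = 30);
translate([1162, 1282, 0]) cylinder(h = 689, r = 30);


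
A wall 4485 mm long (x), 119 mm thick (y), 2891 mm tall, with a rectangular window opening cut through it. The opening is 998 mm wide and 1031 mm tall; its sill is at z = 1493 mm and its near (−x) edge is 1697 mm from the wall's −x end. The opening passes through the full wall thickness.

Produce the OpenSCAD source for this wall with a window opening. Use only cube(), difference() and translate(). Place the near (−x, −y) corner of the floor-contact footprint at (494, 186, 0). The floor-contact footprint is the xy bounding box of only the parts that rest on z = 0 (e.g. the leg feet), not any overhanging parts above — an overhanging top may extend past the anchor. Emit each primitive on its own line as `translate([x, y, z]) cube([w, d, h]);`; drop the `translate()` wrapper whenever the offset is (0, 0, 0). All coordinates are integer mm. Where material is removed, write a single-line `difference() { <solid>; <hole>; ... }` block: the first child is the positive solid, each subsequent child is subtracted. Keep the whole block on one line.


difference() { translate([494, 186, 0]) cube([4485, 119, 2891]); translate([2191, 186, 1493]) cube([998, 119, 1031]); }


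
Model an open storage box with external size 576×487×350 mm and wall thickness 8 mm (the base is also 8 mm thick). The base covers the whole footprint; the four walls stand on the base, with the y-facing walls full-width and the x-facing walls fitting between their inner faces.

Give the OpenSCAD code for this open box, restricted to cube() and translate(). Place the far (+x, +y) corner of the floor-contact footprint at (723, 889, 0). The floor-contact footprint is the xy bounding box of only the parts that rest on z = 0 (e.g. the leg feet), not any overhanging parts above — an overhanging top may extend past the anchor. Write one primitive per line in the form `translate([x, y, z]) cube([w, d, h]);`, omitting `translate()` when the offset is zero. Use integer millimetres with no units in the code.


translate([147, 402, 0]) cube([576, 487, 8]);
translate([147, 402, 8]) cube([576, 8, 342]);
translate([147, 881, 8]) cube([576, 8, 342]);
translate([147, 410, 8]) cube([8, 471, 342]);
translate([715, 410, 8]) cube([8, 471, 342]);


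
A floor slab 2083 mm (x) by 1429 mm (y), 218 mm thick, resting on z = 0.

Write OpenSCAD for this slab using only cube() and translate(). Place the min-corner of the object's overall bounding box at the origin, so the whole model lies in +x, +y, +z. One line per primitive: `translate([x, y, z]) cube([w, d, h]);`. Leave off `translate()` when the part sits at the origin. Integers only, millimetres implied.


cube([2083, 1429, 218]);


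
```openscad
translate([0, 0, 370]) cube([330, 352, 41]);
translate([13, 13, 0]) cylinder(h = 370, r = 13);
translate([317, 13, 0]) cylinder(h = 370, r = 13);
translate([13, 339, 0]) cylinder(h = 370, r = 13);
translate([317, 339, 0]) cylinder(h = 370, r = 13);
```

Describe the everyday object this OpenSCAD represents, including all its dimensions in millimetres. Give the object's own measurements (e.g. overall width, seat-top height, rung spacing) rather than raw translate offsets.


A simple wooden stool: a rectangular seat 330 mm (x) by 352 mm (y), 41 mm thick, top face at z = 411 mm, on four round legs, each 26 mm in diameter. The legs rest on z = 0, each leg's axis is inset half a diameter from the nearest pair of seat edges (so the leg's bounding box is flush with the corner).


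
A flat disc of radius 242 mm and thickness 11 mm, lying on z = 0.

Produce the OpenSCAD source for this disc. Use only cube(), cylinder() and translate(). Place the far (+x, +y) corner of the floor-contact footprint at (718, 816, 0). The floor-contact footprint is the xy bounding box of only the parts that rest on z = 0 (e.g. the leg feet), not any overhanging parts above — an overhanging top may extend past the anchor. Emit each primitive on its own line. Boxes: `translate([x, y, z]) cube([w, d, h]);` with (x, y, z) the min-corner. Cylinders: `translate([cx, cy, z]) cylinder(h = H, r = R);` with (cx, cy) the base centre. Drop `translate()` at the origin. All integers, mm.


translate([476, 574, 0]) cylinder(h = 11, r = 242);


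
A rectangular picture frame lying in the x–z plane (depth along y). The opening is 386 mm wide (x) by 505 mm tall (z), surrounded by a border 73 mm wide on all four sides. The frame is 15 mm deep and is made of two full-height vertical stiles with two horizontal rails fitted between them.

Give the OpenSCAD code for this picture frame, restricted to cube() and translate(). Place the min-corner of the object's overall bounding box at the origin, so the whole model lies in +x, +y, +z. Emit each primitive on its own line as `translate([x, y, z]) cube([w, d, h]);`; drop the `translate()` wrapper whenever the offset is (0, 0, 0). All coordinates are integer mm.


cube([73, 15, 651]);
translate([459, 0, 0]) cube([73, 15, 651]);
translate([73, 0, 0]) cube([386, 15, 73]);
translate([73, 0, 578]) cube([386, 15, 73]);


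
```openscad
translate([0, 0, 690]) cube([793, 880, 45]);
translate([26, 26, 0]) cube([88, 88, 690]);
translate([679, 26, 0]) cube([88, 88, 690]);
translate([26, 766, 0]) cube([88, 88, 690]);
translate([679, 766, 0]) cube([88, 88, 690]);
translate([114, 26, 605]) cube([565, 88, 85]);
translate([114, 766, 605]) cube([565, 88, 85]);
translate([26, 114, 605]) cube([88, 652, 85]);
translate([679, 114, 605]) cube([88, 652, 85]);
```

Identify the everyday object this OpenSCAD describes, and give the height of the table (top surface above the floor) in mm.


A table. The table height is 735 mm.

A 793×880×45 slab sits at z = 690 on four 88 mm square posts — a table. The top surface is at 690 + 45 = 735 mm.


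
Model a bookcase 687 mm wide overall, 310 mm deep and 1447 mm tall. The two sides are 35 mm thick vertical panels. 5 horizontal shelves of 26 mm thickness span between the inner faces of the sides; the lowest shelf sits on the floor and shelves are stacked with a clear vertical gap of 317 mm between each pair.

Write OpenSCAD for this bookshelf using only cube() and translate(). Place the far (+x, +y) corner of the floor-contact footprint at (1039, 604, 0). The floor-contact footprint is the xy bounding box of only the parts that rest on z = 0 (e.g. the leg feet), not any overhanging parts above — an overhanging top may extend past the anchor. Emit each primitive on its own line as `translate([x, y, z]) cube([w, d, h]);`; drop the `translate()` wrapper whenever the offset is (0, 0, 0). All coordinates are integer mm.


translate([352, 294, 0]) cube([35, 310, 1447]);
translate([1004, 294, 0]) cube([35, 310, 1447]);
translate([387, 294, 0]) cube([617, 310, 26]);
translate([387, 294, 343]) cube([617, 310, 26]);
translate([387, 294, 686]) cube([617, 310, 26]);
translate([387, 294, 1029]) cube([617, 310, 26]);
translate([387, 294, 1372]) cube([617, 310, 26]);


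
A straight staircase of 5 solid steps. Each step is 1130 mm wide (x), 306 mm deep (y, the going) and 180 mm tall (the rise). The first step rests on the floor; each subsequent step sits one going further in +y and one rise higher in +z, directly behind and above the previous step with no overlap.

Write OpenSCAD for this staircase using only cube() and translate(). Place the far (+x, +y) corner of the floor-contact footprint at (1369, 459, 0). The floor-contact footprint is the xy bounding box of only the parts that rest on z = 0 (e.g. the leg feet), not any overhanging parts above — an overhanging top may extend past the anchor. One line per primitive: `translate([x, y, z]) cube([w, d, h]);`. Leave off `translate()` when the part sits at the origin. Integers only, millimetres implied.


translate([239, 153, 0]) cube([1130, 306, 180]);
translate([239, 459, 180]) cube([1130, 306, 180]);
translate([239, 765, 360]) cube([1130, 306, 180]);
translate([239, 1071, 540]) cube([1130, 306, 180]);
translate([239, 1377, 720]) cube([1130, 306, 180]);


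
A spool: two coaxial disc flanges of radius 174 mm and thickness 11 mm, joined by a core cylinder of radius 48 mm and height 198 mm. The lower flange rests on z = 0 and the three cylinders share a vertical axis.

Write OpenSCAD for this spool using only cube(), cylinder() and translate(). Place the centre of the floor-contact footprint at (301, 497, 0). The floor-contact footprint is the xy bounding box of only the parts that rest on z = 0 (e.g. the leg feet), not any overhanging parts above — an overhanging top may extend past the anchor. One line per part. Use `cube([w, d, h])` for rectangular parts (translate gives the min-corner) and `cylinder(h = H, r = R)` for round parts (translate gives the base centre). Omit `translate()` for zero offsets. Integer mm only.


translate([301, 497, 0]) cylinder(h = 11, r = 174);
translate([301, 497, 11]) cylinder(h = 198, r = 48);
translate([301, 497, 209]) cylinder(h = 11, r = 174);


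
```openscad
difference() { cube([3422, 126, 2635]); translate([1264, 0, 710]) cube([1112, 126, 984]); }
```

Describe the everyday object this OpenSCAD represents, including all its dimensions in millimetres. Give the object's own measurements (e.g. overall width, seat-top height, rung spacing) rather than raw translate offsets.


A wall 3422 mm long (x), 126 mm thick (y), 2635 mm tall, with a rectangular window opening cut through it. The opening is 1112 mm wide and 984 mm tall; its sill is at z = 710 mm and its near (−x) edge is 1264 mm from the wall's −x end. The opening passes through the full wall thickness.


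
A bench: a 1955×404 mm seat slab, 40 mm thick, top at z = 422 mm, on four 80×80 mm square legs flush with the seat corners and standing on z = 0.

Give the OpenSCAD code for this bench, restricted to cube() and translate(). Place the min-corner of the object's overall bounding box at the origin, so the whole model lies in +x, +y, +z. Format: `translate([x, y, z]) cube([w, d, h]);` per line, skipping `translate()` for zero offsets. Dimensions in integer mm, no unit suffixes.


translate([0, 0, 382]) cube([1955, 404, 40]);
cube([80, 80, 382]);
translate([0, 324, 0]) cube([80, 80, 382]);
translate([1875, 0, 0]) cube([80, 80, 382]);
translate([1875, 324, 0]) cube([80, 80, 382]);


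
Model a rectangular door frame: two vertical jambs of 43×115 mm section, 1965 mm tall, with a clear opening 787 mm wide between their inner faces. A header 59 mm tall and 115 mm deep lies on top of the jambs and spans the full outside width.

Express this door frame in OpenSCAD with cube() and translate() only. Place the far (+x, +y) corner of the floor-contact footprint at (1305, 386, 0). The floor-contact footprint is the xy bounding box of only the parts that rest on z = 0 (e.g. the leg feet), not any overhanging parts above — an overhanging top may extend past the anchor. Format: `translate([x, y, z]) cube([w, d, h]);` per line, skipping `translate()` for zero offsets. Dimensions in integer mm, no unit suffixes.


translate([432, 271, 0]) cube([43, 115, 1965]);
translate([1262, 271, 0]) cube([43, 115, 1965]);
translate([432, 271, 1965]) cube([873, 115, 59]);


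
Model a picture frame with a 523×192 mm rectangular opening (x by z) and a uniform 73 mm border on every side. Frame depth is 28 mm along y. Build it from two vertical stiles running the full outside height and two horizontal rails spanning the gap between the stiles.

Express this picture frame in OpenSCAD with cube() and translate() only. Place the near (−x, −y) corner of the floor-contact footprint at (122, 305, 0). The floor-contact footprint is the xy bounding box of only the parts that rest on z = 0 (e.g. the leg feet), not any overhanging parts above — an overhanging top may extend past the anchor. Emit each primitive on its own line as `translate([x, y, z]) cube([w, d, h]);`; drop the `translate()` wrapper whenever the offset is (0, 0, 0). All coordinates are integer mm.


translate([122, 305, 0]) cube([73, 28, 338]);
translate([718, 305, 0]) cube([73, 28, 338]);
translate([195, 305, 0]) cube([523, 28, 73]);
translate([195, 305, 265]) cube([523, 28, 73]);


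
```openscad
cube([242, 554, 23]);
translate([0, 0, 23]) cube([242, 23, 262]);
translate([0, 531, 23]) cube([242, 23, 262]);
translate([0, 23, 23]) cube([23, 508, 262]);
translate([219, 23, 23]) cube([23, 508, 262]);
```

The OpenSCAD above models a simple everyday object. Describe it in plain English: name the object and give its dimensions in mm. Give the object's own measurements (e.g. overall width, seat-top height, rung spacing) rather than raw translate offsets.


An open-topped rectangular box: outside dimensions 242×554×285 mm, with a uniform wall and base thickness of 23 mm. The base is a full 242×554 slab on the floor; four walls sit on top of the base. The front and back walls (the −y and +y sides) span the full width; the two side walls fit between them.


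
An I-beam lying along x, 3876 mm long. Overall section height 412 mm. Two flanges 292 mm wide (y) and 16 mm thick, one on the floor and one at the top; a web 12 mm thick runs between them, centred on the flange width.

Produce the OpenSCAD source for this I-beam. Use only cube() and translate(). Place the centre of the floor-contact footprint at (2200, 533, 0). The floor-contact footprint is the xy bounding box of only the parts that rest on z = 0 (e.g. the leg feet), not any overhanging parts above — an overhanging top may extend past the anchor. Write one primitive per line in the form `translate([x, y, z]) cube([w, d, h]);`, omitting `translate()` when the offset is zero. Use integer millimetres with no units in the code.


translate([262, 387, 0]) cube([3876, 292, 16]);
translate([262, 527, 16]) cube([3876, 12, 380]);
translate([262, 387, 396]) cube([3876, 292, 16]);


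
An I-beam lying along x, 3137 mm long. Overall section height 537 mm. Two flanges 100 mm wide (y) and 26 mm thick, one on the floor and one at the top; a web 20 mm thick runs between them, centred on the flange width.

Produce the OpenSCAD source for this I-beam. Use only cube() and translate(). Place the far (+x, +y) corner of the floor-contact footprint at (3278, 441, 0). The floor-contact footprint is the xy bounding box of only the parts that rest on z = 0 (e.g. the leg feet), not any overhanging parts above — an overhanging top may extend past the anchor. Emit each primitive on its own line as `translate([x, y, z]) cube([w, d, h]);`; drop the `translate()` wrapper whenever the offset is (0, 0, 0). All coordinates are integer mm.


translate([141, 341, 0]) cube([3137, 100, 26]);
translate([141, 381, 26]) cube([3137, 20, 485]);
translate([141, 341, 511]) cube([3137, 100, 26]);


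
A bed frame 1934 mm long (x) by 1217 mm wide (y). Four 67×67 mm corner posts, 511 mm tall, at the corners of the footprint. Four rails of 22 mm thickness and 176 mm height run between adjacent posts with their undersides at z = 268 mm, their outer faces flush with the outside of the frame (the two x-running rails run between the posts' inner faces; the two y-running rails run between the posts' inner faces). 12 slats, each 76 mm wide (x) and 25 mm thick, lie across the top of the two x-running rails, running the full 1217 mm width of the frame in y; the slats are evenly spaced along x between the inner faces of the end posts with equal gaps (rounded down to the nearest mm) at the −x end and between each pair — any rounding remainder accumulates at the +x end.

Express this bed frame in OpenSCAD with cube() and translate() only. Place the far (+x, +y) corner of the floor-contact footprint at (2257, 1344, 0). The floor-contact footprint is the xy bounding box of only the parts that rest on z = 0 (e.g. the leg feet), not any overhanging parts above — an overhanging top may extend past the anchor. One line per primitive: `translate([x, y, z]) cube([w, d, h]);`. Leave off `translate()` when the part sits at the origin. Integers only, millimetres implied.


translate([323, 127, 0]) cube([67, 67, 511]);
translate([323, 1277, 0]) cube([67, 67, 511]);
translate([2190, 127, 0]) cube([67, 67, 511]);
translate([2190, 1277, 0]) cube([67, 67, 511]);
translate([390, 127, 268]) cube([1800, 22, 176]);
translate([390, 1322, 268]) cube([1800, 22, 176]);
translate([323, 194, 268]) cube([22, 1083, 176]);
translate([2235, 194, 268]) cube([22, 1083, 176]);
translate([458, 127, 444]) cube([76, 1217, 25]);
translate([602, 127, 444]) cube([76, 1217, 25]);
translate([746, 127, 444]) cube([76, 1217, 25]);
translate([890, 127, 444]) cube([76, 1217, 25]);
translate([1034, 127, 444]) cube([76, 1217, 25]);
translate([1178, 127, 444]) cube([76, 1217, 25]);
translate([1322, 127, 444]) cube([76, 1217, 25]);
translate([1466, 127, 444]) cube([76, 1217, 25]);
translate([1610, 127, 444]) cube([76, 1217, 25]);
translate([1754, 127, 444]) cube([76, 1217, 25]);
translate([1898, 127, 444]) cube([76, 1217, 25]);
translate([2042, 127, 444]) cube([76, 1217, 25]);


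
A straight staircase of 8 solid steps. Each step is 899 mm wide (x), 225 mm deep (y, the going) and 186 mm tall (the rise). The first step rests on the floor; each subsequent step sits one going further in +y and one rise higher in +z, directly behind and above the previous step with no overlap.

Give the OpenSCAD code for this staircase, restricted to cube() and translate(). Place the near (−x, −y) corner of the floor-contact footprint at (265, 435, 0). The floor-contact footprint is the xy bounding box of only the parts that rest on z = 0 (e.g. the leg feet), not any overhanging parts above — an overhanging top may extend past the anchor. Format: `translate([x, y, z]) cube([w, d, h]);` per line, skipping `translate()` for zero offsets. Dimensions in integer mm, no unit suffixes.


translate([265, 435, 0]) cube([899, 225, 186]);
translate([265, 660, 186]) cube([899, 225, 186]);
translate([265, 885, 372]) cube([899, 225, 186]);
translate([265, 1110, 558]) cube([899, 225, 186]);
translate([265, 1335, 744]) cube([899, 225, 186]);
translate([265, 1560, 930]) cube([899, 225, 186]);
translate([265, 1785, 1116]) cube([899, 225, 186]);
translate([265, 2010, 1302]) cube([899, 225, 186]);


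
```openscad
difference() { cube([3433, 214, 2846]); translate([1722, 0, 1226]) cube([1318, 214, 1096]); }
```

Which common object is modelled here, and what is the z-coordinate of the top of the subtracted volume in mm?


A wall with a window opening. The window head height is 2322 mm.

A wall with a rectangular opening subtracted — a window. Sill at z = 1226, opening 1096 mm tall, so the head is at 1226 + 1096 = 2322 mm.


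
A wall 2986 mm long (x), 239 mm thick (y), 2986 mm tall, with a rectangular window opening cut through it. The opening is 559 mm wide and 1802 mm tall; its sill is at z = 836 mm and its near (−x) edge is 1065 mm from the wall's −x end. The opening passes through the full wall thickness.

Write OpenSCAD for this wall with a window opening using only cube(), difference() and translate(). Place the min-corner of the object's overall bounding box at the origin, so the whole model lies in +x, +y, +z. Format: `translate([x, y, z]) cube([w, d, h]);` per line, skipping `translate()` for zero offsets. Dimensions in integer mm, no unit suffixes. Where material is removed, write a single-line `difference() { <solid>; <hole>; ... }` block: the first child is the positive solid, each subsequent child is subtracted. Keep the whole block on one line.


difference() { cube([2986, 239, 2986]); translate([1065, 0, 836]) cube([559, 239, 1802]); }


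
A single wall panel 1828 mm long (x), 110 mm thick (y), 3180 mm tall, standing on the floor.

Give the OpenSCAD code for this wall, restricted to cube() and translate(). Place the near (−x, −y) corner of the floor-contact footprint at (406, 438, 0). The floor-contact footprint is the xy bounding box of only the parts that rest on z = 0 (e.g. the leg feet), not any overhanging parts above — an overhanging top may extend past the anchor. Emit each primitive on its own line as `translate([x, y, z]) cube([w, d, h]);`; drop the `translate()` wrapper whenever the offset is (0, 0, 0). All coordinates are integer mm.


translate([406, 438, 0]) cube([1828, 110, 3180]);


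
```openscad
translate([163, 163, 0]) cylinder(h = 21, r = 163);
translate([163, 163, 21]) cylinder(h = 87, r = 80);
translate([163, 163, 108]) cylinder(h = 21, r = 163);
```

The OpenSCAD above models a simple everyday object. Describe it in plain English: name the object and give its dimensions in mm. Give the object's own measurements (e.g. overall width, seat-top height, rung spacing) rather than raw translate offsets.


A spool: two coaxial disc flanges of radius 163 mm and thickness 21 mm, joined by a core cylinder of radius 80 mm and height 87 mm. The lower flange rests on z = 0 and the three cylinders share a vertical axis.


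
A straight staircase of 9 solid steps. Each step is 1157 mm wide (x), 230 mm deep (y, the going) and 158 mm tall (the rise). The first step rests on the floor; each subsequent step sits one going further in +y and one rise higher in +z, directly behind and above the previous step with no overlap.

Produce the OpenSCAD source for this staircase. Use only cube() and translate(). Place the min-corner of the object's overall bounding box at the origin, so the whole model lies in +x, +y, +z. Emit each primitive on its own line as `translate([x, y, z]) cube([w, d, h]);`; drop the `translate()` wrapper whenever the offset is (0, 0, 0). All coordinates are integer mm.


cube([1157, 230, 158]);
translate([0, 230, 158]) cube([1157, 230, 158]);
translate([0, 460, 316]) cube([1157, 230, 158]);
translate([0, 690, 474]) cube([1157, 230, 158]);
translate([0, 920, 632]) cube([1157, 230, 158]);
translate([0, 1150, 790]) cube([1157, 230, 158]);
translate([0, 1380, 948]) cube([1157, 230, 158]);
translate([0, 1610, 1106]) cube([1157, 230, 158]);
translate([0, 1840, 1264]) cube([1157, 230, 158]);


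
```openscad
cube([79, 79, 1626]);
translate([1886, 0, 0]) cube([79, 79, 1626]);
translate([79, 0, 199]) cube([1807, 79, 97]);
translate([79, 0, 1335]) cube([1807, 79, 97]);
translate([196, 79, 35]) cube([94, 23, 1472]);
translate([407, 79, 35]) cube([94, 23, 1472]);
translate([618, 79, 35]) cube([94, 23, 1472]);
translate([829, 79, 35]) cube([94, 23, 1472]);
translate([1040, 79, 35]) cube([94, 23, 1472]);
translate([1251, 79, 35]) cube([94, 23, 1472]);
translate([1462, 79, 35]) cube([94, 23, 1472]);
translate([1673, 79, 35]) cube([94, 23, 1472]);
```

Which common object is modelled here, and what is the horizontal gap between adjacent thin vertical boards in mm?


A fence section. The picket gap is 117 mm.

Two posts, two rails, 8 pickets — a fence section. Span 1807 mm holds 8 pickets of 94 mm with 9 equal gaps: ⌊(1807 − 8·94) / 9⌋ = 117 mm.


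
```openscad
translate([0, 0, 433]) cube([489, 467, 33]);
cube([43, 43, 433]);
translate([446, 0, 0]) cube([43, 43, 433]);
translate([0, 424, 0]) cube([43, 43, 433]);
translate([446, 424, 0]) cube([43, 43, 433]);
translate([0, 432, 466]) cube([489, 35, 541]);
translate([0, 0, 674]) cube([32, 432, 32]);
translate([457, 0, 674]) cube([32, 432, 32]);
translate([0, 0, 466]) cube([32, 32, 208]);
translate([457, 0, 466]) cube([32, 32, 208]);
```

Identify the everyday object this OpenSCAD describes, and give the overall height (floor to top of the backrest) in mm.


A chair. The overall height is 1007 mm.

A slab on four corner posts with a tall panel at the back — a chair. The seat slab sits at z = 433 with thickness 33, and the 541 mm backrest starts at the seat top, so the overall height is 433 + 33 + 541 = 1007 mm.


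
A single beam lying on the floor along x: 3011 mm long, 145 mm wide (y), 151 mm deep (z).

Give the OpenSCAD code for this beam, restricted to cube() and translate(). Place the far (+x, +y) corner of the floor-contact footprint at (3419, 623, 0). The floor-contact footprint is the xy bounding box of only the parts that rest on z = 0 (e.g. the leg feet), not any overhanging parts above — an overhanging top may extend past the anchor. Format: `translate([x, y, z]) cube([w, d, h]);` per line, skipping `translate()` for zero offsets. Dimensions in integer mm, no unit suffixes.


translate([408, 478, 0]) cube([3011, 145, 151]);


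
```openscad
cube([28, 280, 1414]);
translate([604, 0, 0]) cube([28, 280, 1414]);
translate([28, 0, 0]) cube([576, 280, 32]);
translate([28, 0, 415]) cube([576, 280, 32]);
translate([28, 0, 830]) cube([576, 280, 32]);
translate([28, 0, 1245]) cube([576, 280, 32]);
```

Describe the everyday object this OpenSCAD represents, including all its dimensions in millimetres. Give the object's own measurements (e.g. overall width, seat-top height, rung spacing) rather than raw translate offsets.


An open bookshelf. Two side panels, each 28 mm thick, 280 mm deep and 1414 mm tall, stand 632 mm apart (outside-to-outside). Between them sit 4 shelves, each 32 mm thick and 280 mm deep, spanning the full gap between the sides. The bottom shelf rests on the floor (its underside at z = 0) and the clear gap between one shelf's top and the next shelf's underside is 383 mm.


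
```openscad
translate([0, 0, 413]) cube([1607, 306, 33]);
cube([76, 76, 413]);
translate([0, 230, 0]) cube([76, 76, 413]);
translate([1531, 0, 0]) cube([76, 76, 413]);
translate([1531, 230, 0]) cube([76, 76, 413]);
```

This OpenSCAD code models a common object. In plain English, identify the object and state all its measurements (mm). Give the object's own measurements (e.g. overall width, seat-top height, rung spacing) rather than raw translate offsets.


A long wooden bench with a 1607 mm (x) × 306 mm (y) seat, 33 mm thick, its top surface 446 mm above the floor. Four 76 mm square legs at the seat corners, flush with the edges, run from z = 0 to the seat underside.


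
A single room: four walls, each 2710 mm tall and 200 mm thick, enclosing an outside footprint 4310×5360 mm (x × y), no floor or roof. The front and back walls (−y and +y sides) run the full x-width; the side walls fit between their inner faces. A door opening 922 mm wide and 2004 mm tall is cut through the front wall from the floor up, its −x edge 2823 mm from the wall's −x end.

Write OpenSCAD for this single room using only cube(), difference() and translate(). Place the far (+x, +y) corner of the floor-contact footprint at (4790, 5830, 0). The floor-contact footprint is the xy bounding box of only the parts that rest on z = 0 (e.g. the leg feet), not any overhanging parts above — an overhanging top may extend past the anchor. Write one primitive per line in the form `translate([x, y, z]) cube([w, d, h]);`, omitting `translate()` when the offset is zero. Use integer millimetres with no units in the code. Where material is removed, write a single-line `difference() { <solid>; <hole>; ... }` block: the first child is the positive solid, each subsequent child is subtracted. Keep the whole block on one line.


difference() { translate([480, 470, 0]) cube([4310, 200, 2710]); translate([3303, 470, 0]) cube([922, 200, 2004]); }
translate([480, 5630, 0]) cube([4310, 200, 2710]);
translate([480, 670, 0]) cube([200, 4960, 2710]);
translate([4590, 670, 0]) cube([200, 4960, 2710]);


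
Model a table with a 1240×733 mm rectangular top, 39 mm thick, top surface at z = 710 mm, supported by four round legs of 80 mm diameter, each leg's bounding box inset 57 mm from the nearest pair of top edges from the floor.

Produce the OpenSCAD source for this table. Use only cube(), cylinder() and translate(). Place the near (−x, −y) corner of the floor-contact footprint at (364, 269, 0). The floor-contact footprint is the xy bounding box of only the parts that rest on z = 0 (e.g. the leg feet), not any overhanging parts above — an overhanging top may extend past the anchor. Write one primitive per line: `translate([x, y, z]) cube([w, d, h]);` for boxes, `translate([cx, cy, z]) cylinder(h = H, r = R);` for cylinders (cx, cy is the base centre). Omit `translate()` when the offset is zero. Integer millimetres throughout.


// leg_h = 710 - 39 = 671
translate([307, 212, 671]) cube([1240, 733, 39]);
translate([404, 309, 0]) cylinder(h = 671, r = 40);
translate([1450, 309, 0]) cylinder(h = 671, r = 40);
translate([404, 848, 0]) cylinder(h = 671, r = 40);
translate([1450, 848, 0]) cylinder(h = 671, r = 40);


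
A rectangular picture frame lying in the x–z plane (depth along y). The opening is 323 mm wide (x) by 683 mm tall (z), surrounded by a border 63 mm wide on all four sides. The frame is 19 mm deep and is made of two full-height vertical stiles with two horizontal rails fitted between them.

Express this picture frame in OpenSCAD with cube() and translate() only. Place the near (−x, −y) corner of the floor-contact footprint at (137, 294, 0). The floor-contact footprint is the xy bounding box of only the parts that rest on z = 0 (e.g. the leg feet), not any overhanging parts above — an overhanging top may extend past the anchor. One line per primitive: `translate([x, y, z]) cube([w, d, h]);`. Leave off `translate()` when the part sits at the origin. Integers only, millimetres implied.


translate([137, 294, 0]) cube([63, 19, 809]);
translate([523, 294, 0]) cube([63, 19, 809]);
translate([200, 294, 0]) cube([323, 19, 63]);
translate([200, 294, 746]) cube([323, 19, 63]);


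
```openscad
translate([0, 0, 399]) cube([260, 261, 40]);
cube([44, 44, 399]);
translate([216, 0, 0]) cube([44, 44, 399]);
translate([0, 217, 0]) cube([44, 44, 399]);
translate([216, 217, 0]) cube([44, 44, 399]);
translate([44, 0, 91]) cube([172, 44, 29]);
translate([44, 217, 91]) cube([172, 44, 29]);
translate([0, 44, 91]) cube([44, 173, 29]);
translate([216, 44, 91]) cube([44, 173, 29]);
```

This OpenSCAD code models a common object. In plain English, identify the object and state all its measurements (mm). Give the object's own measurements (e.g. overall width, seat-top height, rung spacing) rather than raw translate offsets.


A four-legged stool. The seat is a 260×261×40 mm slab whose top surface is at z = 439 mm; four square legs, each 44×44 mm in cross-section, run from the floor (z = 0) to the underside of the seat, each flush with a corner of the seat. Four stretchers, 44 mm wide and 29 mm tall, connect adjacent legs with their undersides at z = 91 mm, each running between the inner faces of the legs it joins and aligned with the legs' outer faces on the other axis.
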